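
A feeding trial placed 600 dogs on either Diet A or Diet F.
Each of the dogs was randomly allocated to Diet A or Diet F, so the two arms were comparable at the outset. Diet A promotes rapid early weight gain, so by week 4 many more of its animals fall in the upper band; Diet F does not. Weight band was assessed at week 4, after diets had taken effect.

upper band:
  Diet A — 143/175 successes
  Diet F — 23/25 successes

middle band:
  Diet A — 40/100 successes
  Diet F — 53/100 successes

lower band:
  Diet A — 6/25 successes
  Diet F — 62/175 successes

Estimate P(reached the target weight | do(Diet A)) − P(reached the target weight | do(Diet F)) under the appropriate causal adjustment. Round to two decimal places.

+0.17

Week-4 weight band is downstream of the diet. One should not condition on a consequence of treatment, so the overall rates are the right comparison.
The causal difference is the pooled difference: 0.630 − 0.460 = +0.170.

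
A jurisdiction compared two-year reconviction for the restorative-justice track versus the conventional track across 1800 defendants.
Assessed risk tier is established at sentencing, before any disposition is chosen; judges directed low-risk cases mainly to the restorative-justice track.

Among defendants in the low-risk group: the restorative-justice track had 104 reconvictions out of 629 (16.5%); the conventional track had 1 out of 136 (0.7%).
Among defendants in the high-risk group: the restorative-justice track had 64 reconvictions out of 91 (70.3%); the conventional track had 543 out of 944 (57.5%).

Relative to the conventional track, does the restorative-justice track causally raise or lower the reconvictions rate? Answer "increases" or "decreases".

increases

the conventional track is lower inside every assessed risk tier stratum but the restorative-justice track is lower in aggregate. Whether to stratify depends on how assessed risk tier relates to the disposition.
Assessed risk tier differs across dispositions for reasons unrelated to any effect of the disposition itself, and it separately predicts the outcome — a classic confounder. We must compare within assessed risk tier levels.
Within each level — low-risk: 16.5% vs 0.7%; high-risk: 70.3% vs 57.5% — the conventional track is lower every time.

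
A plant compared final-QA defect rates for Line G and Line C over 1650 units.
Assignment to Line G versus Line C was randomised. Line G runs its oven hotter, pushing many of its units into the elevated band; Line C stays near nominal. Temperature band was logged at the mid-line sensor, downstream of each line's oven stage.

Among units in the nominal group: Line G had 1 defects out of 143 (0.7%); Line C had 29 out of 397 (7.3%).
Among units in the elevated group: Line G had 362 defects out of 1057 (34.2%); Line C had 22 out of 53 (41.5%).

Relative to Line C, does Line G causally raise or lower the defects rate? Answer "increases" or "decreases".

Within every in-process temperature band level Line G has the lower rate, yet pooled Line C does — Simpson's reversal.
In-process temperature band here is a post-treatment variable shaped by the line; conditioning on it would introduce bias rather than remove it. The overall comparison is the causal one.
Pooled: Line G 30.2% vs Line C 11.3%; Line C is lower overall.

increases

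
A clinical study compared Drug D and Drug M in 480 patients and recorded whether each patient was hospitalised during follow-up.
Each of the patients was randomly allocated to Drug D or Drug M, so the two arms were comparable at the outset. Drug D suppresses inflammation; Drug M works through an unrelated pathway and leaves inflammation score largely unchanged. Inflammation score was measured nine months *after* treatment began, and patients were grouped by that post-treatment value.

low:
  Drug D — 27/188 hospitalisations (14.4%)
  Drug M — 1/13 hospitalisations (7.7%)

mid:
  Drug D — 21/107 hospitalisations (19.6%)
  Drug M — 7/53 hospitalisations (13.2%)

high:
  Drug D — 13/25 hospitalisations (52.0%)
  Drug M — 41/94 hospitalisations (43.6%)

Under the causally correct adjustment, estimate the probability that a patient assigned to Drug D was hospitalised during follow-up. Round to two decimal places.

Inflammation score is recorded after the drug and is itself shifted by it — it sits on the causal path from drug to outcome. Conditioning on a mediator would strip out part of the effect we want; the pooled comparison gives the total causal effect.
So P(outcome | do(Drug D)) is just the pooled rate for Drug D: 61/320 = 0.191.

0.19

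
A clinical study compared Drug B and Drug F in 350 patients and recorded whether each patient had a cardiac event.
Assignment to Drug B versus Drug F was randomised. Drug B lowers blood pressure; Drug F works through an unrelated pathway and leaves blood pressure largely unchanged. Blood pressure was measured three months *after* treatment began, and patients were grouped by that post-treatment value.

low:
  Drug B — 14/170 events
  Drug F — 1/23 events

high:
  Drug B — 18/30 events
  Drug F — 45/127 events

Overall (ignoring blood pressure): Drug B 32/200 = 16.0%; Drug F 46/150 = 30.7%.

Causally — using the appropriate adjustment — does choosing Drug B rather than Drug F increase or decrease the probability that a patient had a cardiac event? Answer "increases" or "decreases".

decreases

Within every blood pressure level Drug F has the lower rate, yet pooled Drug B does — Simpson's reversal.
Stratifying would compare drugs among patients the drugs themselves sorted into blood pressure groups — a form of selection on an intermediate. The unconditioned pooled rates give the total causal effect.
Pooled: Drug B 16.0% vs Drug F 30.7%; Drug B is lower overall.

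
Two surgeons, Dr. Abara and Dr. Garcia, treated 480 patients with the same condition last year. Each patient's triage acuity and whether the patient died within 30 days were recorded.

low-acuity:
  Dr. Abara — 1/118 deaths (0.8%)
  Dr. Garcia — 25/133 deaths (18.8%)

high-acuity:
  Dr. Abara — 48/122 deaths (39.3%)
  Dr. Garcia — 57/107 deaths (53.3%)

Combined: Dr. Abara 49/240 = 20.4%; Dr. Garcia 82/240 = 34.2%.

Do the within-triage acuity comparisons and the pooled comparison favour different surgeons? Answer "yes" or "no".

Within each triage acuity level (low-acuity 0.8% vs 18.8%; high-acuity 39.3% vs 53.3%), Dr. Abara has the lower rate every time. Pooled: 20.4% vs 34.2% — Dr. Abara has the lower rate overall. They agree.

no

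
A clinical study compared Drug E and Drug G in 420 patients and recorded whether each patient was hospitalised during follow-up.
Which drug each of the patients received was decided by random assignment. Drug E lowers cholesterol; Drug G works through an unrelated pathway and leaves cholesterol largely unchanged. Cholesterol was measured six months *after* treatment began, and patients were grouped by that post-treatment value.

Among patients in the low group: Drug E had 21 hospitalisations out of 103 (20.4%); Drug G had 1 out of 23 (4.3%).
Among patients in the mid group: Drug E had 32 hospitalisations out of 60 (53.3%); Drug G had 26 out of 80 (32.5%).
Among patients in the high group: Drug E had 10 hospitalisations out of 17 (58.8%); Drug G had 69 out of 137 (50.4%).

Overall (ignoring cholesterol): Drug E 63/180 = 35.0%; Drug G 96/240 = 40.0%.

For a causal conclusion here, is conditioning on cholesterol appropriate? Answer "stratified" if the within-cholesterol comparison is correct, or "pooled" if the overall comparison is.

pooled

Within every cholesterol level Drug G has the lower rate, yet pooled Drug E does — Simpson's reversal.
Cholesterol lies on the pathway drug → cholesterol → outcome, so adjusting for it blocks the indirect effect. For the total causal effect of drug, use the unadjusted pooled rates.
Pooled: Drug E 35.0% vs Drug G 40.0%; Drug E is lower overall.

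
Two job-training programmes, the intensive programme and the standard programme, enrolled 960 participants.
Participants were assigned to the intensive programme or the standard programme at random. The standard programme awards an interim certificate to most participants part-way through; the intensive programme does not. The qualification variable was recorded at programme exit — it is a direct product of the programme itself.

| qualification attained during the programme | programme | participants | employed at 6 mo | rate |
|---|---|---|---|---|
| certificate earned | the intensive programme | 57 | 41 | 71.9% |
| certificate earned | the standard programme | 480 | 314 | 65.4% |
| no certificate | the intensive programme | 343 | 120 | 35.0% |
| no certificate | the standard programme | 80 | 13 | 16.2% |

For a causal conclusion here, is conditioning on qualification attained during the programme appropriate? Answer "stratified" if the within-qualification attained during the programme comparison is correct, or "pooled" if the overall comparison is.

pooled

The stratified and pooled comparisons disagree (the intensive programme wins within each qualification attained during the programme; the standard programme wins overall), so the answer turns on the causal role of qualification attained during the programme.
Qualification attained during the programme lies on the pathway programme → qualification attained during the programme → outcome, so adjusting for it blocks the indirect effect. For the total causal effect of programme, use the unadjusted pooled rates.
Pooled: the intensive programme 40.2% vs the standard programme 58.4%; the standard programme is higher overall.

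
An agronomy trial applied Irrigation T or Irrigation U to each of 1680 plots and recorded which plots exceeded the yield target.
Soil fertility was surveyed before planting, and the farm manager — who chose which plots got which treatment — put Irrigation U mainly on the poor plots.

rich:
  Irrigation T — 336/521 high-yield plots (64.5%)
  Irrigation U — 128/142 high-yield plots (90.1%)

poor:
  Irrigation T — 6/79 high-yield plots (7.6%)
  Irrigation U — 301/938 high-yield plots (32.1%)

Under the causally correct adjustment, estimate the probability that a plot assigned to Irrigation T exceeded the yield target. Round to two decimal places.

The imbalance in soil fertility arose from how plots were allocated, not from anything the irrigation did; and soil fertility independently affects the outcome. The pooled gap is confounded — condition on soil fertility.
Standardising Irrigation T to the population soil fertility mix: 0.395·336/521 + 0.605·6/79 = 0.300.

0.30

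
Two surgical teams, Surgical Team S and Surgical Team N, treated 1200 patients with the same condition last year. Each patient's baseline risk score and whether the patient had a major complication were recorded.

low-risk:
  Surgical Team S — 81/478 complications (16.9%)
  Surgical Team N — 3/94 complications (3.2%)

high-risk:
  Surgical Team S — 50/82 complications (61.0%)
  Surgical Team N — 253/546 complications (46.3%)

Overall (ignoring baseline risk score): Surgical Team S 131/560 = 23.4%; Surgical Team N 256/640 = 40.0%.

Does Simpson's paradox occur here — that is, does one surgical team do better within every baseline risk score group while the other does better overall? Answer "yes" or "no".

yes

Within each baseline risk score level (low-risk 16.9% vs 3.2%; high-risk 61.0% vs 46.3%), Surgical Team N has the lower rate every time. Pooled: 23.4% vs 40.0% — Surgical Team S has the lower rate overall. The two comparisons disagree.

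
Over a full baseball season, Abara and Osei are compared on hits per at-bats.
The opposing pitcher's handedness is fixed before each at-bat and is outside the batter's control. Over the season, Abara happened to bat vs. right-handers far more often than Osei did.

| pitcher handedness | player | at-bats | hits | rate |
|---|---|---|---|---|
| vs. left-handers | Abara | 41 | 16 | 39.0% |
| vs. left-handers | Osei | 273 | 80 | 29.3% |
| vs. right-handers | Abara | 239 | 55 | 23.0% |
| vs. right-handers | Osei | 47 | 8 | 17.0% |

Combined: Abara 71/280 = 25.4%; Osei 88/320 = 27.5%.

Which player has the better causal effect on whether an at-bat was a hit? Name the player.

Abara

Within every pitcher handedness level Abara has the higher rate, yet pooled Osei does — Simpson's reversal.
Nothing the player does changes pitcher handedness; the imbalance is an allocation artefact. With pitcher handedness also predicting the outcome, the pooled figure is confounded, and the within-stratum comparison is the causal one.
Within each level — vs. left-handers: 39.0% vs 29.3%; vs. right-handers: 23.0% vs 17.0% — Abara is higher every time.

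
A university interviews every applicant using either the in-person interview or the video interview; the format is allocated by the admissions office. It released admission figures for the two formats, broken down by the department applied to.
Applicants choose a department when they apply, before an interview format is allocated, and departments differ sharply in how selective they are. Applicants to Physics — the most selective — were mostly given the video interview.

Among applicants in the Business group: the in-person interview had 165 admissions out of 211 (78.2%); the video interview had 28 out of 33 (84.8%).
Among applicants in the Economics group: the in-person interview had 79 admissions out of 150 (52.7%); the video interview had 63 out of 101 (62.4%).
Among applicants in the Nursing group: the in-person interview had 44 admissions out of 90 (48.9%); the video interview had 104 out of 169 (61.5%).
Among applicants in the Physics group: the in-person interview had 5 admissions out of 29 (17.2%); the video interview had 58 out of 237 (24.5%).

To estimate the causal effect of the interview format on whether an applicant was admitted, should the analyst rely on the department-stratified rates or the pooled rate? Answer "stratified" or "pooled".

Department differs across interview formats for reasons unrelated to any effect of the interview format itself, and it separately predicts the outcome — a classic confounder. We must compare within department levels.
Within each level — Business: 78.2% vs 84.8%; Economics: 52.7% vs 62.4%; Nursing: 48.9% vs 61.5%; Physics: 17.2% vs 24.5% — the video interview is higher every time.

stratified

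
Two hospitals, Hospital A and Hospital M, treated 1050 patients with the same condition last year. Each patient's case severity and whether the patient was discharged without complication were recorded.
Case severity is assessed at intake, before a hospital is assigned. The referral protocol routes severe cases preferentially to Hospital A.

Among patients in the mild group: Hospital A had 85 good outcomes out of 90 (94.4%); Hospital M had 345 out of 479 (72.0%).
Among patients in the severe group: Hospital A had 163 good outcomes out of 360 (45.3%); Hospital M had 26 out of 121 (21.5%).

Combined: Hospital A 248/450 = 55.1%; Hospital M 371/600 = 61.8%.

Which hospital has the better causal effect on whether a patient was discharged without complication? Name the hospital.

Since case severity is a pre-existing factor (not a product of the hospital) and it affects the outcome on its own, it is a confounder. The stratified rates, not the pooled rate, identify the causal effect.
Within each level — mild: 94.4% vs 72.0%; severe: 45.3% vs 21.5% — Hospital A is higher every time.

Hospital A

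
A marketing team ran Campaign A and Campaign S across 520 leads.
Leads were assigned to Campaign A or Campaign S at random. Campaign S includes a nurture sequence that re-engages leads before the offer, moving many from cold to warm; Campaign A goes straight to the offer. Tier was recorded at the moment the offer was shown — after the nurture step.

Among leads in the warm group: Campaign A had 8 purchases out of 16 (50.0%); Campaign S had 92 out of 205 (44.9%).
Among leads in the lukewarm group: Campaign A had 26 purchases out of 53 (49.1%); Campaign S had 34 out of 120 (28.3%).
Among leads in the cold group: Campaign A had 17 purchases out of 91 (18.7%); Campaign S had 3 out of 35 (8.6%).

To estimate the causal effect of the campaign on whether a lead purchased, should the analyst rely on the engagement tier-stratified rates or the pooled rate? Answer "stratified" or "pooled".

pooled

Stratifying would compare campaigns among leads the campaigns themselves sorted into engagement tier groups — a form of selection on an intermediate. The unconditioned pooled rates give the total causal effect.
Pooled: Campaign A 31.9% vs Campaign S 35.8%; Campaign S is higher overall.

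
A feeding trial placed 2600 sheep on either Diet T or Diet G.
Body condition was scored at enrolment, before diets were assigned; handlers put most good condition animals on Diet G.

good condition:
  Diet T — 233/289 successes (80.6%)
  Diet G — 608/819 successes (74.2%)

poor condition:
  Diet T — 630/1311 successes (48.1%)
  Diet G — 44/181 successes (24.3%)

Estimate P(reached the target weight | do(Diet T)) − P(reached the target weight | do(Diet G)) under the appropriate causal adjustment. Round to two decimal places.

+0.16

Here starting body condition is a common cause — it drives both which diet a case falls under and the outcome. The crude comparison mixes populations; the stratum-specific rates are the causally relevant ones.
Adjusting over the population distribution of starting body condition: 0.426·(0.806−0.742) + 0.574·(0.481−0.243) = +0.163.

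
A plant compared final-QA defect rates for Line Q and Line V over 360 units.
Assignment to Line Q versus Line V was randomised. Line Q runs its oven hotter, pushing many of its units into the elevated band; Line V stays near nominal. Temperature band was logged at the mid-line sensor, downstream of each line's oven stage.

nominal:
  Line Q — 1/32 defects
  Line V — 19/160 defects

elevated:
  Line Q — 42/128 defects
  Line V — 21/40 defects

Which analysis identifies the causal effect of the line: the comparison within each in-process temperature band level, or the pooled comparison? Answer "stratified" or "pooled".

Within every in-process temperature band level Line Q has the lower rate, yet pooled Line V does — Simpson's reversal.
Stratifying would compare lines among units the lines themselves sorted into in-process temperature band groups — a form of selection on an intermediate. The unconditioned pooled rates give the total causal effect.
Pooled: Line Q 26.9% vs Line V 20.0%; Line V is lower overall.

pooled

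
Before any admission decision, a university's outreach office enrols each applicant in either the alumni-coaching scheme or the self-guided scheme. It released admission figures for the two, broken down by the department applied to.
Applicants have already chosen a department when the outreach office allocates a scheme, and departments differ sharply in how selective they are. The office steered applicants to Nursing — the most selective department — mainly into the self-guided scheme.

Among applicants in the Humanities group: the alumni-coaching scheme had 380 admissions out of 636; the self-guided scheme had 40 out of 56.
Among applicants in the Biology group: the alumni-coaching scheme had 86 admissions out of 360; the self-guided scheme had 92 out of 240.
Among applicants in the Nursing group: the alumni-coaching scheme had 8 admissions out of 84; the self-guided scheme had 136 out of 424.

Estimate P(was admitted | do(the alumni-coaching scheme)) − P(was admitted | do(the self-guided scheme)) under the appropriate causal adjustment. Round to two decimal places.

-0.16

The imbalance in department arose from how applicants were allocated, not from anything the outreach scheme did; and department independently affects the outcome. The pooled gap is confounded — condition on department.
Adjusting over the population distribution of department: 0.384·(0.597−0.714) + 0.333·(0.239−0.383) + 0.282·(0.095−0.321) = -0.157.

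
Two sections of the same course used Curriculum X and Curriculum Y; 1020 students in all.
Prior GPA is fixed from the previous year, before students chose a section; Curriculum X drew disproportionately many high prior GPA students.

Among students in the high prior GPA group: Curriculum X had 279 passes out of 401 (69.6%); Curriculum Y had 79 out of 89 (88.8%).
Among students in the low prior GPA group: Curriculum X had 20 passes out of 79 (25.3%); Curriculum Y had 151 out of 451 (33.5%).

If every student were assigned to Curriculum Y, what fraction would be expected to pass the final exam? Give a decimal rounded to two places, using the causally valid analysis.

The stratified and pooled comparisons disagree (Curriculum Y wins within each prior GPA band; Curriculum X wins overall), so the answer turns on the causal role of prior GPA band.
Prior GPA band satisfies the back-door criterion: it is not a descendant of the teaching method, and it blocks the spurious path from teaching method to outcome. Adjusting for it (i.e., using the within-prior GPA band rates) gives the causal effect.
Standardising Curriculum Y to the population prior GPA band mix: 0.480·79/89 + 0.520·151/451 = 0.600.

0.60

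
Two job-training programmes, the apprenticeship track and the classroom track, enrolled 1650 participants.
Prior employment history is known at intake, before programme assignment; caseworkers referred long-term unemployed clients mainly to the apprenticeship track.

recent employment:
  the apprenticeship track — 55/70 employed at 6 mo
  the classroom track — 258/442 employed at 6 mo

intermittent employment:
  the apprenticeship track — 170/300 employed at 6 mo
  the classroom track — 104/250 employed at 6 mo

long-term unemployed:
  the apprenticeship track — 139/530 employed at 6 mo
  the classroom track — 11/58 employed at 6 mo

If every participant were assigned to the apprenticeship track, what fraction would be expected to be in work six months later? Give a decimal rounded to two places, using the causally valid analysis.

The stratified and pooled comparisons disagree (the apprenticeship track wins within each prior employment history; the classroom track wins overall), so the answer turns on the causal role of prior employment history.
Prior employment history is set before the programme has any effect — it is not caused by the programme — and it independently drives the outcome. That makes it a confounder, so the causal comparison is within prior employment history levels.
Standardising the apprenticeship track to the population prior employment history mix: 0.310·55/70 + 0.333·170/300 + 0.356·139/530 = 0.526.

0.53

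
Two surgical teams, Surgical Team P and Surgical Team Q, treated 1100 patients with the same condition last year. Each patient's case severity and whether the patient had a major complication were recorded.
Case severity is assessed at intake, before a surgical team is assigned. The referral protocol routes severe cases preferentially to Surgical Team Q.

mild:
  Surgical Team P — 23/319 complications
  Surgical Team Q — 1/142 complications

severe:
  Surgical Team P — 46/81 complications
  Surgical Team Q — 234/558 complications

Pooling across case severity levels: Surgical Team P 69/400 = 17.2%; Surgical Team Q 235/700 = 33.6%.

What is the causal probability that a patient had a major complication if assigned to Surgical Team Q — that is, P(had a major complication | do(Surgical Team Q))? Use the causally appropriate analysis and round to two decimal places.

Case severity satisfies the back-door criterion: it is not a descendant of the surgical team, and it blocks the spurious path from surgical team to outcome. Adjusting for it (i.e., using the within-case severity rates) gives the causal effect.
Standardising Surgical Team Q to the population case severity mix: 0.419·1/142 + 0.581·234/558 = 0.247.

0.25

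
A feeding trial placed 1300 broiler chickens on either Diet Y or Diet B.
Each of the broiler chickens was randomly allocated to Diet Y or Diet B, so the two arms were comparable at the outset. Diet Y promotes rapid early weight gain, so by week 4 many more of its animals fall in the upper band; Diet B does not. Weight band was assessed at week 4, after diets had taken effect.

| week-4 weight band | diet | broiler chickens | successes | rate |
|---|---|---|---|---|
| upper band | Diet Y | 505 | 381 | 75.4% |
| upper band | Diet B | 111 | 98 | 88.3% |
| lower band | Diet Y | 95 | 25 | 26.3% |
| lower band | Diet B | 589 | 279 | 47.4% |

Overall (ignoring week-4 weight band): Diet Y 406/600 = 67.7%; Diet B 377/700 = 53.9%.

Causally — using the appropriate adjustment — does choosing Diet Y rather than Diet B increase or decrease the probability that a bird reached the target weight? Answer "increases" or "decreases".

The week-4 weight band-specific comparison favours Diet B throughout, but the pooled figures favour Diet Y. The question is whether to condition on week-4 weight band.
Week-4 weight band here is a post-treatment variable shaped by the diet; conditioning on it would introduce bias rather than remove it. The overall comparison is the causal one.
Pooled: Diet Y 67.7% vs Diet B 53.9%; Diet Y is higher overall.

increases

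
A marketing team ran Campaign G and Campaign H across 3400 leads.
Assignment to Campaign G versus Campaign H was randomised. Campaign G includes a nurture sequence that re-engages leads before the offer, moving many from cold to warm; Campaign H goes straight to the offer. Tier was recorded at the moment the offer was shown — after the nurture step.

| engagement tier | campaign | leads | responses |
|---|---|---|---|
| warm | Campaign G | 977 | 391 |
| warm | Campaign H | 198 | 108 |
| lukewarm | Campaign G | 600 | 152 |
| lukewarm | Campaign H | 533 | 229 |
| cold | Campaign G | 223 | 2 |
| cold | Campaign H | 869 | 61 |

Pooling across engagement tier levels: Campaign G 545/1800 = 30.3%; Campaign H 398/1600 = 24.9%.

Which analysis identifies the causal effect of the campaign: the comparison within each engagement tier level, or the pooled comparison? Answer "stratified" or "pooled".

Stratifying would compare campaigns among leads the campaigns themselves sorted into engagement tier groups — a form of selection on an intermediate. The unconditioned pooled rates give the total causal effect.
Pooled: Campaign G 30.3% vs Campaign H 24.9%; Campaign G is higher overall.

pooled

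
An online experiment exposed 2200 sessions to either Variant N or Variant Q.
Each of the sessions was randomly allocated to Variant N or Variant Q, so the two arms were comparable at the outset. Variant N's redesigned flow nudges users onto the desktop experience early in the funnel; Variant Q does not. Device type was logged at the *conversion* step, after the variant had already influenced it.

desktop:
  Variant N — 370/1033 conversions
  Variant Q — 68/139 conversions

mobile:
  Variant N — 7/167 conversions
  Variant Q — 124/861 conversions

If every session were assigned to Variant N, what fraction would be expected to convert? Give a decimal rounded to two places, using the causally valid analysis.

0.31

Device type is recorded after the variant and is itself shifted by it — it sits on the causal path from variant to outcome. Conditioning on a mediator would strip out part of the effect we want; the pooled comparison gives the total causal effect.
So P(outcome | do(Variant N)) is just the pooled rate for Variant N: 377/1200 = 0.314.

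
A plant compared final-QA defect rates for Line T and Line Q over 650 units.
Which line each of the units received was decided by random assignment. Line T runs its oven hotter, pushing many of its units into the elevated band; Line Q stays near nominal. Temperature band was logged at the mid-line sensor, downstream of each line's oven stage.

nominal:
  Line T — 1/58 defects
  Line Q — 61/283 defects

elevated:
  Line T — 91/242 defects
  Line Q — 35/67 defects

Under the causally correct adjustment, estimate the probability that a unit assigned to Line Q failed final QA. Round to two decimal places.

Line T is lower inside every in-process temperature band stratum but Line Q is lower in aggregate. Whether to stratify depends on how in-process temperature band relates to the line.
In-process temperature band is downstream of the line. One should not condition on a consequence of treatment, so the overall rates are the right comparison.
So P(outcome | do(Line Q)) is just the pooled rate for Line Q: 96/350 = 0.274.

0.27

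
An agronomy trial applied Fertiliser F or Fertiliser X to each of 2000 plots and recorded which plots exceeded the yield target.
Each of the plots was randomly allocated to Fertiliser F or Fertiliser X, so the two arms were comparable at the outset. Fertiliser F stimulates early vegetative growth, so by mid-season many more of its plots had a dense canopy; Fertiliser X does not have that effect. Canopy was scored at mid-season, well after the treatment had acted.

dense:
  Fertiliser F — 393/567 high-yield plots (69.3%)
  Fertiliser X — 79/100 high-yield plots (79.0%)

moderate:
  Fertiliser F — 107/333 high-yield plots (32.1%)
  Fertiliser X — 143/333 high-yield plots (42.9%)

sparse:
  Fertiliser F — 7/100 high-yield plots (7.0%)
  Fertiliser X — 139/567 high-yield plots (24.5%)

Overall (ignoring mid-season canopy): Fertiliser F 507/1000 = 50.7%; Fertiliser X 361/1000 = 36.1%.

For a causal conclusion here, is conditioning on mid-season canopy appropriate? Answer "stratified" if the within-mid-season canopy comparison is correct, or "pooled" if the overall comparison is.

pooled

Mid-season canopy here is a post-treatment variable shaped by the fertiliser; conditioning on it would introduce bias rather than remove it. The overall comparison is the causal one.
Pooled: Fertiliser F 50.7% vs Fertiliser X 36.1%; Fertiliser F is higher overall.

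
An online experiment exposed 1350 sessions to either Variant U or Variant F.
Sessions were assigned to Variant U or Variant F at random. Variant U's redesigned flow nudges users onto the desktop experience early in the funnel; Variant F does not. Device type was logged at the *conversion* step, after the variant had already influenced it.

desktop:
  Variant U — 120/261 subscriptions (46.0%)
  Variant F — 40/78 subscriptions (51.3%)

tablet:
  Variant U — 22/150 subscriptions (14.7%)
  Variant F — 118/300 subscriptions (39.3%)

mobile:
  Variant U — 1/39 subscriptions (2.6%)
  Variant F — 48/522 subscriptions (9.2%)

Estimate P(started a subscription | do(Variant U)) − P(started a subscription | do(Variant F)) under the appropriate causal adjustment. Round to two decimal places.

+0.09

The device type-specific comparison favours Variant F throughout, but the pooled figures favour Variant U. The question is whether to condition on device type.
Stratifying would compare variants among sessions the variants themselves sorted into device type groups — a form of selection on an intermediate. The unconditioned pooled rates give the total causal effect.
The causal difference is the pooled difference: 0.318 − 0.229 = +0.089.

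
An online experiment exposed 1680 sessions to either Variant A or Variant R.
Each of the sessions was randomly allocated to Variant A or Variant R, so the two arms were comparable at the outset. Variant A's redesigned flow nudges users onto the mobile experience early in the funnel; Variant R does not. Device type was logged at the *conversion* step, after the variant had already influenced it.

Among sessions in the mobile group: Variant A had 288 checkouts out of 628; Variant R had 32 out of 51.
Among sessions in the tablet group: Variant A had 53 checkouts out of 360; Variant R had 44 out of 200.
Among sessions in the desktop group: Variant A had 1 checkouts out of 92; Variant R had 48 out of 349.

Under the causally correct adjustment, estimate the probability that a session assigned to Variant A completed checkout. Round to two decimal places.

0.32

Within every device type level Variant R has the higher rate, yet pooled Variant A does — Simpson's reversal.
Stratifying would compare variants among sessions the variants themselves sorted into device type groups — a form of selection on an intermediate. The unconditioned pooled rates give the total causal effect.
So P(outcome | do(Variant A)) is just the pooled rate for Variant A: 342/1080 = 0.317.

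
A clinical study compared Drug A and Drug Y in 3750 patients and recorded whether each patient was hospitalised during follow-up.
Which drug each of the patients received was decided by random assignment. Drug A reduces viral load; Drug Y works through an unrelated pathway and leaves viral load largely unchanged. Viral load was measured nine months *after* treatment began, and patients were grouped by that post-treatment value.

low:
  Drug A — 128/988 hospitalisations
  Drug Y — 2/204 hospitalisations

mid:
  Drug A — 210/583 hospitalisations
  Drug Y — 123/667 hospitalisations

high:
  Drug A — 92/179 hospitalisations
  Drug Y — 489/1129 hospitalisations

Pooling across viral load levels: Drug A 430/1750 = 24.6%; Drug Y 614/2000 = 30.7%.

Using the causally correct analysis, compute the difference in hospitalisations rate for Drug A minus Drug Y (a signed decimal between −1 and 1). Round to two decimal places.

-0.06

Within every viral load level Drug Y has the lower rate, yet pooled Drug A does — Simpson's reversal.
Viral load is downstream of the drug. One should not condition on a consequence of treatment, so the overall rates are the right comparison.
The causal difference is the pooled difference: 0.246 − 0.307 = -0.061.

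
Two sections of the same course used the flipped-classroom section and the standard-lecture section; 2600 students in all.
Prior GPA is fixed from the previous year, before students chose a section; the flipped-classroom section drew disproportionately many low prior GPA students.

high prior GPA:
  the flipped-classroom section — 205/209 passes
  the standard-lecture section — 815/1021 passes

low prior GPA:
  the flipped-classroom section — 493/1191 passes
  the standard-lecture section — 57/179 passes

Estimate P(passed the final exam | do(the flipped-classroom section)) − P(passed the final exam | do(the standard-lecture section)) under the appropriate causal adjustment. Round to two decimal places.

The prior GPA band-specific comparison favours the flipped-classroom section throughout, but the pooled figures favour the standard-lecture section. The question is whether to condition on prior GPA band.
The imbalance in prior GPA band arose from how students were allocated, not from anything the teaching method did; and prior GPA band independently affects the outcome. The pooled gap is confounded — condition on prior GPA band.
Adjusting over the population distribution of prior GPA band: 0.473·(0.981−0.798) + 0.527·(0.414−0.318) = +0.137.

+0.14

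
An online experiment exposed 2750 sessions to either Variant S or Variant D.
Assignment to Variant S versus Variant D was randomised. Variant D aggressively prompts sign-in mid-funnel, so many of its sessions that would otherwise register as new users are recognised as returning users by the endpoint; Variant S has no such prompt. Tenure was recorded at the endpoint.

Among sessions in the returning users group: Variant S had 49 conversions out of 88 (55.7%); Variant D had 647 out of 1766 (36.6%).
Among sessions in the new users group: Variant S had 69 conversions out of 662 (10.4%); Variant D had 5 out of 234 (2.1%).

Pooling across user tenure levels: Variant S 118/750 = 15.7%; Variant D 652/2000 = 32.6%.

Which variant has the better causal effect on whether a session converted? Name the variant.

The user tenure-specific comparison favours Variant S throughout, but the pooled figures favour Variant D. The question is whether to condition on user tenure.
Because the variant influences user tenure, user tenure is a post-treatment mediator, not a confounder. Stratifying on it would bias the estimate; the causal effect is the crude pooled difference.
Pooled: Variant S 15.7% vs Variant D 32.6%; Variant D is higher overall.

Variant D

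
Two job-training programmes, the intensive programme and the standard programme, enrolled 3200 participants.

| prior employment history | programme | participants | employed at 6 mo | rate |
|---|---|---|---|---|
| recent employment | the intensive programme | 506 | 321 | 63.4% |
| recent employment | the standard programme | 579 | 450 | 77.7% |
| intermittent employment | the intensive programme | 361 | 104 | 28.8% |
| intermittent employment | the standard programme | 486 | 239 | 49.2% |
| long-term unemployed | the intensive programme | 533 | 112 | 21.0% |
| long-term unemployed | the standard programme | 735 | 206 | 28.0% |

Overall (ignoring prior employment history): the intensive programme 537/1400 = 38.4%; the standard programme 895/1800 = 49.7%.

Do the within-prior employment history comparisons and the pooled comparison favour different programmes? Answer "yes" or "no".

Within each prior employment history level (recent employment 63.4% vs 77.7%; intermittent employment 28.8% vs 49.2%; long-term unemployed 21.0% vs 28.0%), the standard programme has the higher rate every time. Pooled: 38.4% vs 49.7% — the standard programme has the higher rate overall. They agree.

no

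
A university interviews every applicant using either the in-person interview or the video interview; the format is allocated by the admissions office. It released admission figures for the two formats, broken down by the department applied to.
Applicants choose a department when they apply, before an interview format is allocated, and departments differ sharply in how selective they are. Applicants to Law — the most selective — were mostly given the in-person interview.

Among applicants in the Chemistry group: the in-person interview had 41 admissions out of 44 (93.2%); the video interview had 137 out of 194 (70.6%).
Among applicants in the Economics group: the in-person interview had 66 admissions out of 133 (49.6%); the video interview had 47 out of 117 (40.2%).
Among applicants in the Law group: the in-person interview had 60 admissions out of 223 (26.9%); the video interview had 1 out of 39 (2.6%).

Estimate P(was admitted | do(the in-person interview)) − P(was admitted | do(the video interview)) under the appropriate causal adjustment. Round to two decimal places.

The stratified and pooled comparisons disagree (the in-person interview wins within each department; the video interview wins overall), so the answer turns on the causal role of department.
Since department is a pre-existing factor (not a product of the interview format) and it affects the outcome on its own, it is a confounder. The stratified rates, not the pooled rate, identify the causal effect.
Adjusting over the population distribution of department: 0.317·(0.932−0.706) + 0.333·(0.496−0.402) + 0.349·(0.269−0.026) = +0.188.

+0.19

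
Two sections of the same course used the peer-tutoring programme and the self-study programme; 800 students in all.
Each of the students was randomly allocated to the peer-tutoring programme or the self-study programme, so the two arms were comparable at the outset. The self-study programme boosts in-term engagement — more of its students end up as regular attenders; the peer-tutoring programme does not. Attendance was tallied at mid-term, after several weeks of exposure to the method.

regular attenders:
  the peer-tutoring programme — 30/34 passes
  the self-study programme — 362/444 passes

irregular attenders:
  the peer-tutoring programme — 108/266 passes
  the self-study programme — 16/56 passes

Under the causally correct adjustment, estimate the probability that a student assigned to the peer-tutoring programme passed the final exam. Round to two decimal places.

The mid-term attendance-specific comparison favours the peer-tutoring programme throughout, but the pooled figures favour the self-study programme. The question is whether to condition on mid-term attendance.
Mid-term attendance is downstream of the teaching method. One should not condition on a consequence of treatment, so the overall rates are the right comparison.
So P(outcome | do(the peer-tutoring programme)) is just the pooled rate for the peer-tutoring programme: 138/300 = 0.460.

0.46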